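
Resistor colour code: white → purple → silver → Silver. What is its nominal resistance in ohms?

White → 9 (first significant figure)
Violet → 7 (second significant figure)
Silver → ×0.01 multiplier
97 × 0.01 = 0.97 Ω

0.97 Ω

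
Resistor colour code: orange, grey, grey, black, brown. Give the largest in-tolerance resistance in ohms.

391.88 Ω

Orange → 3 (first significant figure)
Grey → 8 (second significant figure)
Grey → 8 (third significant figure)
Black → ×1 multiplier
Brown → ±1% tolerance
388 × 1 = 388 Ω
Largest = 388 × (1 + 1/100) = 391.88 Ω.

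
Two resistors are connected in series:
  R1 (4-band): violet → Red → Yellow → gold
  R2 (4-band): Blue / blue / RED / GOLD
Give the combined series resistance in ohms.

R1: violet, red → 72; yellow ×10^4 → 720000 Ω.
R2: blue, blue → 66; red ×10^2 → 6600 Ω.
Series: 720000 + 6600 = 726600 Ω.

726600 Ω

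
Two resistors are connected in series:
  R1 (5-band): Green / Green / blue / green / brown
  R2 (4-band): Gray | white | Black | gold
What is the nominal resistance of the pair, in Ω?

R1: green, green, blue → 556; green ×10^5 → 55600000 Ω.
R2: grey, white → 89; black ×1 → 89 Ω.
Series: 55600000 + 89 = 55600089 Ω.

55600089 Ω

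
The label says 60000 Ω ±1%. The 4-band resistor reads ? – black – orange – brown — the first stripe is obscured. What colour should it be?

blue

60000 Ω = 60 × 10^3.
The first band gives digit 6 of the significand, and 6 is blue.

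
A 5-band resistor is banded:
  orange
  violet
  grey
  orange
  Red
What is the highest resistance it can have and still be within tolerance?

385560 Ω

Orange → 3 (first significant figure)
Violet → 7 (second significant figure)
Grey → 8 (third significant figure)
Orange → ×10^3 multiplier
Red → ±2% tolerance
378 × 1000 = 378000 Ω
Highest = 378000 × (1 + 2/100) = 385560 Ω.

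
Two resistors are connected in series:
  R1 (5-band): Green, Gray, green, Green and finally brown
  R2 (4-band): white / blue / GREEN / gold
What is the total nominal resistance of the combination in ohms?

R1: green, grey, green → 585; green ×10^5 → 58500000 Ω.
R2: white, blue → 96; green ×10^5 → 9600000 Ω.
Series: 58500000 + 9600000 = 68100000 Ω.

68100000 Ω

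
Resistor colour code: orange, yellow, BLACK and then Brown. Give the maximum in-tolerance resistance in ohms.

Orange → 3 (first significant figure)
Yellow → 4 (second significant figure)
Black → ×1 multiplier
Brown → ±1% tolerance
34 × 1 = 34 Ω
Maximum = 34 × (1 + 1/100) = 34.34 Ω.

34.34 Ω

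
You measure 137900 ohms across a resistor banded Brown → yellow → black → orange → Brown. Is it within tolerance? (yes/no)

Brown → 1 (first significant figure)
Yellow → 4 (second significant figure)
Black → 0 (third significant figure)
Orange → ×10^3 multiplier
Brown → ±1% tolerance
140 × 1000 = 140000 Ω
Allowed range: 138600 Ω to 141400 Ω.
137900 ohms lies outside that range.

no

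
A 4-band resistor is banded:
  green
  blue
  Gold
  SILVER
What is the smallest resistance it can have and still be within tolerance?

Green → 5 (first significant figure)
Blue → 6 (second significant figure)
Gold → ×0.1 multiplier
Silver → ±10% tolerance
56 × 0.1 = 5.6 Ω
Smallest = 5.6 × (1 − 10/100) = 5.04 Ω.

5.04 Ω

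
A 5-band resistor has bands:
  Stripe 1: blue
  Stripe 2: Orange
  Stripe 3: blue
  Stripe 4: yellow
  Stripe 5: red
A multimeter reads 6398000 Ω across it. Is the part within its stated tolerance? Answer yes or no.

Blue → 6 (first significant figure)
Orange → 3 (second significant figure)
Blue → 6 (third significant figure)
Yellow → ×10^4 multiplier
Red → ±2% tolerance
636 × 10000 = 6360000 Ω
Allowed range: 6232800 Ω to 6487200 Ω.
6398000 Ω lies inside that range.

yes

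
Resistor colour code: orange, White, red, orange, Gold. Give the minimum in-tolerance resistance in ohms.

372400 Ω

Orange → 3 (first significant figure)
White → 9 (second significant figure)
Red → 2 (third significant figure)
Orange → ×10^3 multiplier
Gold → ±5% tolerance
392 × 1000 = 392000 Ω
Minimum = 392000 × (1 − 5/100) = 372400 Ω.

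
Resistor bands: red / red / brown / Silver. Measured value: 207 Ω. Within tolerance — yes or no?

yes

Red → 2 (first significant figure)
Red → 2 (second significant figure)
Brown → ×10 multiplier
Silver → ±10% tolerance
22 × 10 = 220 Ω
Allowed range: 198 Ω to 242 Ω.
207 Ω lies inside that range.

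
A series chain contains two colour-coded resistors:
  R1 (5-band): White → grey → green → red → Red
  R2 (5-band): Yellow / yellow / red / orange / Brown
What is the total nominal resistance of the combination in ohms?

540500 Ω

R1: white, grey, green → 985; red ×10^2 → 98500 Ω.
R2: yellow, yellow, red → 442; orange ×10^3 → 442000 Ω.
Series: 98500 + 442000 = 540500 Ω.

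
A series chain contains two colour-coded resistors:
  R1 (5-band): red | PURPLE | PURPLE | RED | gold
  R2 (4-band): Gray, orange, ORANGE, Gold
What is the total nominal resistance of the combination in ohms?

R1: red, violet, violet → 277; red ×10^2 → 27700 Ω.
R2: grey, orange → 83; orange ×10^3 → 83000 Ω.
Series: 27700 + 83000 = 110700 Ω.

110700 Ω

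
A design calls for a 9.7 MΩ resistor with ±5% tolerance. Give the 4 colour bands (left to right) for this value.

white, violet, green, gold

9700000 Ω = 97 × 10^5.
9 → white
7 → violet
Multiplier 10^5 → green.
±5% tolerance → gold.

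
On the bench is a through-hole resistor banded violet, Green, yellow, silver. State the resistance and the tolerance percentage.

750000 Ω ±10%

Violet → 7 (first significant figure)
Green → 5 (second significant figure)
Yellow → ×10^4 multiplier
Silver → ±10% tolerance
75 × 10000 = 750000 Ω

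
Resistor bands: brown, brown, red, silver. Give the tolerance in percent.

The last band, silver, is the tolerance band.
Silver corresponds to ±10%.

±10%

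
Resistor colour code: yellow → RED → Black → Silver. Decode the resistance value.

42 Ω

Yellow → 4 (first significant figure)
Red → 2 (second significant figure)
Black → ×1 multiplier
42 × 1 = 42 Ω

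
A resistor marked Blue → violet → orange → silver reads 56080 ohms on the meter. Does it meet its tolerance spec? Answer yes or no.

no

Blue → 6 (first significant figure)
Violet → 7 (second significant figure)
Orange → ×10^3 multiplier
Silver → ±10% tolerance
67 × 1000 = 67000 Ω
Allowed range: 60300 Ω to 73700 Ω.
56080 ohms lies outside that range.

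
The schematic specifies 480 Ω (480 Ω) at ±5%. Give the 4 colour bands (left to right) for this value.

480 Ω = 48 × 10^1.
4 → yellow
8 → grey
Multiplier 10^1 → brown.
±5% tolerance → gold.

yellow, grey, brown, gold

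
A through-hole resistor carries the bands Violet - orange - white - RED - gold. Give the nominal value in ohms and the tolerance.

Violet → 7 (first significant figure)
Orange → 3 (second significant figure)
White → 9 (third significant figure)
Red → ×10^2 multiplier
Gold → ±5% tolerance
739 × 100 = 73900 Ω

73900 Ω ±5%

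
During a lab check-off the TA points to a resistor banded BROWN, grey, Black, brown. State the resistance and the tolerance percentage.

Brown → 1 (first significant figure)
Grey → 8 (second significant figure)
Black → ×1 multiplier
Brown → ±1% tolerance
18 × 1 = 18 Ω

18 Ω ±1%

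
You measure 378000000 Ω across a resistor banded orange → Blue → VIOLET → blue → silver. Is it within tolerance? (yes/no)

yes

Orange → 3 (first significant figure)
Blue → 6 (second significant figure)
Violet → 7 (third significant figure)
Blue → ×10^6 multiplier
Silver → ±10% tolerance
367 × 1000000 = 367000000 Ω
Allowed range: 330300000 Ω to 403700000 Ω.
378000000 Ω lies inside that range.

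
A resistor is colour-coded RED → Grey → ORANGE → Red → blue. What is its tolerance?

±0.25%

The last band, blue, is the tolerance band.
Blue corresponds to ±0.25%.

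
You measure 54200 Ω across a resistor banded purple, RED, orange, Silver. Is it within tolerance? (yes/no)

no

Violet → 7 (first significant figure)
Red → 2 (second significant figure)
Orange → ×10^3 multiplier
Silver → ±10% tolerance
72 × 1000 = 72000 Ω
Allowed range: 64800 Ω to 79200 Ω.
54200 Ω lies outside that range.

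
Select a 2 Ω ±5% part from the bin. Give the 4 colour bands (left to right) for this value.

2 Ω = 20 × 10^-1.
2 → red
0 → black
Multiplier 10^-1 → gold.
±5% tolerance → gold.

red, black, gold, gold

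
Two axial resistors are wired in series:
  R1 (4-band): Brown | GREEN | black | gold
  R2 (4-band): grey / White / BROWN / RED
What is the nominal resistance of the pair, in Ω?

R1: brown, green → 15; black ×1 → 15 Ω.
R2: grey, white → 89; brown ×10 → 890 Ω.
Series: 15 + 890 = 905 Ω.

905 Ω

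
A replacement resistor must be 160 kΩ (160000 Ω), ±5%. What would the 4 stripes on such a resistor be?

brown, blue, yellow, gold

160000 Ω = 16 × 10^4.
1 → brown
6 → blue
Multiplier 10^4 → yellow.
±5% tolerance → gold.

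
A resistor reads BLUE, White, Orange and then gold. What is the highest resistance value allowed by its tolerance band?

Blue → 6 (first significant figure)
White → 9 (second significant figure)
Orange → ×10^3 multiplier
Gold → ±5% tolerance
69 × 1000 = 69000 Ω
Highest = 69000 × (1 + 5/100) = 72450 Ω.

72450 Ω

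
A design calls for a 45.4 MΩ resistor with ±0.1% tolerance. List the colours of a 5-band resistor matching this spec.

45400000 Ω = 454 × 10^5.
4 → yellow
5 → green
4 → yellow
Multiplier 10^5 → green.
±0.1% tolerance → violet.

yellow, green, yellow, green, violet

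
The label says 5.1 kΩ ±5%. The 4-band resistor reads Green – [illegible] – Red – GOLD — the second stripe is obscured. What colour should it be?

brown

5100 Ω = 51 × 10^2.
The second band gives digit 1 of the significand, and 1 is brown.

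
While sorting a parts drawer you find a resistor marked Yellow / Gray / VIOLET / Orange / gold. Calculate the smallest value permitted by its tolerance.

462650 Ω

Yellow → 4 (first significant figure)
Grey → 8 (second significant figure)
Violet → 7 (third significant figure)
Orange → ×10^3 multiplier
Gold → ±5% tolerance
487 × 1000 = 487000 Ω
Smallest = 487000 × (1 − 5/100) = 462650 Ω.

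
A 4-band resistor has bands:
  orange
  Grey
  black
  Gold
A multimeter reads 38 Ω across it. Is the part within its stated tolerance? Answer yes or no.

yes

Orange → 3 (first significant figure)
Grey → 8 (second significant figure)
Black → ×1 multiplier
Gold → ±5% tolerance
38 × 1 = 38 Ω
Allowed range: 36.1 Ω to 39.9 Ω.
38 Ω lies inside that range.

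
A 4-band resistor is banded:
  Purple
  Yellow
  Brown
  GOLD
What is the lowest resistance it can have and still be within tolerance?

703 Ω

Violet → 7 (first significant figure)
Yellow → 4 (second significant figure)
Brown → ×10 multiplier
Gold → ±5% tolerance
74 × 10 = 740 Ω
Lowest = 740 × (1 − 5/100) = 703 Ω.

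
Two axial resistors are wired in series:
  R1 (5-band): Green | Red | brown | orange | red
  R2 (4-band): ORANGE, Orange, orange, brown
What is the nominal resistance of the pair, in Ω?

R1: green, red, brown → 521; orange ×10^3 → 521000 Ω.
R2: orange, orange → 33; orange ×10^3 → 33000 Ω.
Series: 521000 + 33000 = 554000 Ω.

554000 Ω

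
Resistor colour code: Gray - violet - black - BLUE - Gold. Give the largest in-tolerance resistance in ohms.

Grey → 8 (first significant figure)
Violet → 7 (second significant figure)
Black → 0 (third significant figure)
Blue → ×10^6 multiplier
Gold → ±5% tolerance
870 × 1000000 = 870000000 Ω
Largest = 870000000 × (1 + 5/100) = 913500000 Ω.

913500000 Ω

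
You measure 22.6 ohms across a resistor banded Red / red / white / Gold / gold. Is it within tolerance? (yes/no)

yes

Red → 2 (first significant figure)
Red → 2 (second significant figure)
White → 9 (third significant figure)
Gold → ×0.1 multiplier
Gold → ±5% tolerance
229 × 0.1 = 22.9 Ω
Allowed range: 21.755 Ω to 24.045 Ω.
22.6 ohms lies inside that range.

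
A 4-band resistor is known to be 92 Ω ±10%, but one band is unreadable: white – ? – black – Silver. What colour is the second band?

92 Ω = 92 × 10^0.
The second band gives digit 2 of the significand, and 2 is red.

red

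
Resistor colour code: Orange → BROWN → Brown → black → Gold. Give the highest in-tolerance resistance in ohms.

Orange → 3 (first significant figure)
Brown → 1 (second significant figure)
Brown → 1 (third significant figure)
Black → ×1 multiplier
Gold → ±5% tolerance
311 × 1 = 311 Ω
Highest = 311 × (1 + 5/100) = 326.55 Ω.

326.55 Ω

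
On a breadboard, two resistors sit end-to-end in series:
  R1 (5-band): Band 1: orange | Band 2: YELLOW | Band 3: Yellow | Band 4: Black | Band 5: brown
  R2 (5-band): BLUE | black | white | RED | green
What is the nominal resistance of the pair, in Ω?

R1: orange, yellow, yellow → 344; black ×1 → 344 Ω.
R2: blue, black, white → 609; red ×10^2 → 60900 Ω.
Series: 344 + 60900 = 61244 Ω.

61244 Ω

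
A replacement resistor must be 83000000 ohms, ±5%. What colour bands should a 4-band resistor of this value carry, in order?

83000000 Ω = 83 × 10^6.
8 → grey
3 → orange
Multiplier 10^6 → blue.
±5% tolerance → gold.

grey, orange, blue, gold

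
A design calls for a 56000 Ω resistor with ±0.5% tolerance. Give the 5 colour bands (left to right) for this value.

56000 Ω = 560 × 10^2.
5 → green
6 → blue
0 → black
Multiplier 10^2 → red.
±0.5% tolerance → green.

green, blue, black, red, green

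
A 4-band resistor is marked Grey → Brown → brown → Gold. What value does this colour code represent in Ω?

Grey → 8 (first significant figure)
Brown → 1 (second significant figure)
Brown → ×10 multiplier
81 × 10 = 810 Ω

810 Ω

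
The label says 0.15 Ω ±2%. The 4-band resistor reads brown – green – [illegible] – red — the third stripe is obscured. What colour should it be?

silver

0.15 Ω = 15 × 10^-2.
The third band is the multiplier, 10^-2, which is silver.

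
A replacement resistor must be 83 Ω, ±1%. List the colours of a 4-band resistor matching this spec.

grey, orange, black, brown

83 Ω = 83 × 10^0.
8 → grey
3 → orange
Multiplier 10^0 → black.
±1% tolerance → brown.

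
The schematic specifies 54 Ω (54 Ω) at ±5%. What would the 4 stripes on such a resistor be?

54 Ω = 54 × 10^0.
5 → green
4 → yellow
Multiplier 10^0 → black.
±5% tolerance → gold.

green, yellow, black, gold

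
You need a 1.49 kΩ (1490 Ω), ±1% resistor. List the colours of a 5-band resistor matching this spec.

brown, yellow, white, brown, brown

1490 Ω = 149 × 10^1.
1 → brown
4 → yellow
9 → white
Multiplier 10^1 → brown.
±1% tolerance → brown.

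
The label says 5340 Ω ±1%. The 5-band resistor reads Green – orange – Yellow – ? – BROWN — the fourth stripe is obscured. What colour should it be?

5340 Ω = 534 × 10^1.
The fourth band is the multiplier, 10^1, which is brown.

brown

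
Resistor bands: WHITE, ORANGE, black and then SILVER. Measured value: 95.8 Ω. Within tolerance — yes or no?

White → 9 (first significant figure)
Orange → 3 (second significant figure)
Black → ×1 multiplier
Silver → ±10% tolerance
93 × 1 = 93 Ω
Allowed range: 83.7 Ω to 102.3 Ω.
95.8 Ω lies inside that range.

yes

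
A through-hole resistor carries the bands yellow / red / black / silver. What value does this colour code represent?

Yellow → 4 (first significant figure)
Red → 2 (second significant figure)
Black → ×1 multiplier
42 × 1 = 42 Ω

42 Ω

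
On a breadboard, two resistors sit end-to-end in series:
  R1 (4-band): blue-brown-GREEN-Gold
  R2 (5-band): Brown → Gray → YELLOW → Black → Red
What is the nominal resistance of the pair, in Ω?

6100184 Ω

R1: blue, brown → 61; green ×10^5 → 6100000 Ω.
R2: brown, grey, yellow → 184; black ×1 → 184 Ω.
Series: 6100000 + 184 = 6100184 Ω.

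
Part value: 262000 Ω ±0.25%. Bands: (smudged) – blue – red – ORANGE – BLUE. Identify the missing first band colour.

262000 Ω = 262 × 10^3.
The first band gives digit 2 of the significand, and 2 is red.

red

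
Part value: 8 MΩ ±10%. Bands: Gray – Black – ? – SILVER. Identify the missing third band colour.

green

8000000 Ω = 80 × 10^5.
The third band is the multiplier, 10^5, which is green.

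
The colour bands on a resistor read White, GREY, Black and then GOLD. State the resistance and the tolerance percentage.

White → 9 (first significant figure)
Grey → 8 (second significant figure)
Black → ×1 multiplier
Gold → ±5% tolerance
98 × 1 = 98 Ω

98 Ω ±5%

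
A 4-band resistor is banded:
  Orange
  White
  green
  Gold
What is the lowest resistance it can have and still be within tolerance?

3705000 Ω

Orange → 3 (first significant figure)
White → 9 (second significant figure)
Green → ×10^5 multiplier
Gold → ±5% tolerance
39 × 100000 = 3900000 Ω
Lowest = 3900000 × (1 − 5/100) = 3705000 Ω.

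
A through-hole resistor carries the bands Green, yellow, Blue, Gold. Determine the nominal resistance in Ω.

Green → 5 (first significant figure)
Yellow → 4 (second significant figure)
Blue → ×10^6 multiplier
54 × 1000000 = 54000000 Ω

54000000 Ω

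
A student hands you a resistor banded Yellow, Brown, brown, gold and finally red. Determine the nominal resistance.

Yellow → 4 (first significant figure)
Brown → 1 (second significant figure)
Brown → 1 (third significant figure)
Gold → ×0.1 multiplier
411 × 0.1 = 41.1 Ω

41.1 Ω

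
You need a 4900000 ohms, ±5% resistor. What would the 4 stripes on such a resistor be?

yellow, white, green, gold

4900000 Ω = 49 × 10^5.
4 → yellow
9 → white
Multiplier 10^5 → green.
±5% tolerance → gold.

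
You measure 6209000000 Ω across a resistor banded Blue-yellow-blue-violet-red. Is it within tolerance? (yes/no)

no

Blue → 6 (first significant figure)
Yellow → 4 (second significant figure)
Blue → 6 (third significant figure)
Violet → ×10^7 multiplier
Red → ±2% tolerance
646 × 10000000 = 6460000000 Ω
Allowed range: 6330800000 Ω to 6589200000 Ω.
6209000000 Ω lies outside that range.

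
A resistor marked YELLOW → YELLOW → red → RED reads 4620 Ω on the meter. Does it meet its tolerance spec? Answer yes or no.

no

Yellow → 4 (first significant figure)
Yellow → 4 (second significant figure)
Red → ×10^2 multiplier
Red → ±2% tolerance
44 × 100 = 4400 Ω
Allowed range: 4312 Ω to 4488 Ω.
4620 Ω lies outside that range.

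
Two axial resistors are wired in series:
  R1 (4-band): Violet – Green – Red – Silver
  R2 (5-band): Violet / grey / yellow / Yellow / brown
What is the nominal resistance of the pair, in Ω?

R1: violet, green → 75; red ×10^2 → 7500 Ω.
R2: violet, grey, yellow → 784; yellow ×10^4 → 7840000 Ω.
Series: 7500 + 7840000 = 7847500 Ω.

7847500 Ω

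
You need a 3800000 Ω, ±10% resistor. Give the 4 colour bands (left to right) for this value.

orange, grey, green, silver

3800000 Ω = 38 × 10^5.
3 → orange
8 → grey
Multiplier 10^5 → green.
±10% tolerance → silver.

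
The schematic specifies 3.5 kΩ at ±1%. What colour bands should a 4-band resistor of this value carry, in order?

orange, green, red, brown

3500 Ω = 35 × 10^2.
3 → orange
5 → green
Multiplier 10^2 → red.
±1% tolerance → brown.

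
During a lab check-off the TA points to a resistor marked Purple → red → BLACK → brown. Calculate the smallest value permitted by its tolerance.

Violet → 7 (first significant figure)
Red → 2 (second significant figure)
Black → ×1 multiplier
Brown → ±1% tolerance
72 × 1 = 72 Ω
Smallest = 72 × (1 − 1/100) = 71.28 Ω.

71.28 Ω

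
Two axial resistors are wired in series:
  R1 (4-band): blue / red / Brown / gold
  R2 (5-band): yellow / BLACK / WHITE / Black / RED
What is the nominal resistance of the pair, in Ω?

R1: blue, red → 62; brown ×10 → 620 Ω.
R2: yellow, black, white → 409; black ×1 → 409 Ω.
Series: 620 + 409 = 1029 Ω.

1029 Ω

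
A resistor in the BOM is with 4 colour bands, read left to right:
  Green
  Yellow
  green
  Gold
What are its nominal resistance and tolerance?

5400000 Ω ±5%

Green → 5 (first significant figure)
Yellow → 4 (second significant figure)
Green → ×10^5 multiplier
Gold → ±5% tolerance
54 × 100000 = 5400000 Ω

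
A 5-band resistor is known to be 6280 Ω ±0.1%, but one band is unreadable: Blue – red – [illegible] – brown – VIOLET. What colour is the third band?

grey

6280 Ω = 628 × 10^1.
The third band gives digit 8 of the significand, and 8 is grey.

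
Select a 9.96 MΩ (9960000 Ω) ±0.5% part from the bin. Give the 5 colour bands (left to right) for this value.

white, white, blue, yellow, green

9960000 Ω = 996 × 10^4.
9 → white
9 → white
6 → blue
Multiplier 10^4 → yellow.
±0.5% tolerance → green.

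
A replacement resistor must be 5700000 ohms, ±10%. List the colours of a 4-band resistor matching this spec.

5700000 Ω = 57 × 10^5.
5 → green
7 → violet
Multiplier 10^5 → green.
±10% tolerance → silver.

green, violet, green, silver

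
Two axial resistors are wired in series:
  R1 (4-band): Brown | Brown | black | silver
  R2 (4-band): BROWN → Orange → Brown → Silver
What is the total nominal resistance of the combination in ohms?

R1: brown, brown → 11; black ×1 → 11 Ω.
R2: brown, orange → 13; brown ×10 → 130 Ω.
Series: 11 + 130 = 141 Ω.

141 Ω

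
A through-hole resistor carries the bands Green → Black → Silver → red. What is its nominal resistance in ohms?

Green → 5 (first significant figure)
Black → 0 (second significant figure)
Silver → ×0.01 multiplier
50 × 0.01 = 0.5 Ω

0.5 Ω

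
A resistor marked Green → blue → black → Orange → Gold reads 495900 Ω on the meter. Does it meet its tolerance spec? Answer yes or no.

no

Green → 5 (first significant figure)
Blue → 6 (second significant figure)
Black → 0 (third significant figure)
Orange → ×10^3 multiplier
Gold → ±5% tolerance
560 × 1000 = 560000 Ω
Allowed range: 532000 Ω to 588000 Ω.
495900 Ω lies outside that range.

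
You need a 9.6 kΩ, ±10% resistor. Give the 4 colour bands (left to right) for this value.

9600 Ω = 96 × 10^2.
9 → white
6 → blue
Multiplier 10^2 → red.
±10% tolerance → silver.

white, blue, red, silver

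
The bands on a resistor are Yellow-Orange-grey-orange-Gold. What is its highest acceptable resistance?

Yellow → 4 (first significant figure)
Orange → 3 (second significant figure)
Grey → 8 (third significant figure)
Orange → ×10^3 multiplier
Gold → ±5% tolerance
438 × 1000 = 438000 Ω
Highest = 438000 × (1 + 5/100) = 459900 Ω.

459900 Ω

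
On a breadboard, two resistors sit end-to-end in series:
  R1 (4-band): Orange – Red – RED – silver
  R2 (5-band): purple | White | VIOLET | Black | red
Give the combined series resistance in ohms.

R1: orange, red → 32; red ×10^2 → 3200 Ω.
R2: violet, white, violet → 797; black ×1 → 797 Ω.
Series: 3200 + 797 = 3997 Ω.

3997 Ω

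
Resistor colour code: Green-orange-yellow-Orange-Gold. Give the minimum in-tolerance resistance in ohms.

507300 Ω

Green → 5 (first significant figure)
Orange → 3 (second significant figure)
Yellow → 4 (third significant figure)
Orange → ×10^3 multiplier
Gold → ±5% tolerance
534 × 1000 = 534000 Ω
Minimum = 534000 × (1 − 5/100) = 507300 Ω.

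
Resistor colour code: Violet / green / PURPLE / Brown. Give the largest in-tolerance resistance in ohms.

757500000 Ω

Violet → 7 (first significant figure)
Green → 5 (second significant figure)
Violet → ×10^7 multiplier
Brown → ±1% tolerance
75 × 10000000 = 750000000 Ω
Largest = 750000000 × (1 + 1/100) = 757500000 Ω.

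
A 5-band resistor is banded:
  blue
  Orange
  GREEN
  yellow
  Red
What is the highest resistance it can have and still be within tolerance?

6477000 Ω

Blue → 6 (first significant figure)
Orange → 3 (second significant figure)
Green → 5 (third significant figure)
Yellow → ×10^4 multiplier
Red → ±2% tolerance
635 × 10000 = 6350000 Ω
Highest = 6350000 × (1 + 2/100) = 6477000 Ω.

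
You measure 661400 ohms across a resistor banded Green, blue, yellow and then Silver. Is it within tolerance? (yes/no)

Green → 5 (first significant figure)
Blue → 6 (second significant figure)
Yellow → ×10^4 multiplier
Silver → ±10% tolerance
56 × 10000 = 560000 Ω
Allowed range: 504000 Ω to 616000 Ω.
661400 ohms lies outside that range.

no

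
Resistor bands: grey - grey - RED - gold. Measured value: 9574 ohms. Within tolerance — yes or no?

no

Grey → 8 (first significant figure)
Grey → 8 (second significant figure)
Red → ×10^2 multiplier
Gold → ±5% tolerance
88 × 100 = 8800 Ω
Allowed range: 8360 Ω to 9240 Ω.
9574 ohms lies outside that range.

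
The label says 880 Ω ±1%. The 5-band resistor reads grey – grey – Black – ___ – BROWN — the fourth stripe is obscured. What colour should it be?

880 Ω = 880 × 10^0.
The fourth band is the multiplier, 10^0, which is black.

black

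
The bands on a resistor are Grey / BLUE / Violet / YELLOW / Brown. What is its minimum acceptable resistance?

Grey → 8 (first significant figure)
Blue → 6 (second significant figure)
Violet → 7 (third significant figure)
Yellow → ×10^4 multiplier
Brown → ±1% tolerance
867 × 10000 = 8670000 Ω
Minimum = 8670000 × (1 − 1/100) = 8583300 Ω.

8583300 Ω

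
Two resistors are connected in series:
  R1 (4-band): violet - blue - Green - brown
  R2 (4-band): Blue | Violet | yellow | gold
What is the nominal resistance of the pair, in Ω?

R1: violet, blue → 76; green ×10^5 → 7600000 Ω.
R2: blue, violet → 67; yellow ×10^4 → 670000 Ω.
Series: 7600000 + 670000 = 8270000 Ω.

8270000 Ω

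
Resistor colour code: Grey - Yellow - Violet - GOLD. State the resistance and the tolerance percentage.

840000000 Ω ±5%

Grey → 8 (first significant figure)
Yellow → 4 (second significant figure)
Violet → ×10^7 multiplier
Gold → ±5% tolerance
84 × 10000000 = 840000000 Ω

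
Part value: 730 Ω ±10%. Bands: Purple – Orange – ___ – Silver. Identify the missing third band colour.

brown

730 Ω = 73 × 10^1.
The third band is the multiplier, 10^1, which is brown.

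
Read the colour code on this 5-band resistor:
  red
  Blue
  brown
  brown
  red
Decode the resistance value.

2610 Ω

Red → 2 (first significant figure)
Blue → 6 (second significant figure)
Brown → 1 (third significant figure)
Brown → ×10 multiplier
261 × 10 = 2610 Ω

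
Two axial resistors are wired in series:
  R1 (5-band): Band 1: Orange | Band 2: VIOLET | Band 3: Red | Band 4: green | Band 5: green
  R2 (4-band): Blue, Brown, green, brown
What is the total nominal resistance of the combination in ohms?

43300000 Ω

R1: orange, violet, red → 372; green ×10^5 → 37200000 Ω.
R2: blue, brown → 61; green ×10^5 → 6100000 Ω.
Series: 37200000 + 6100000 = 43300000 Ω.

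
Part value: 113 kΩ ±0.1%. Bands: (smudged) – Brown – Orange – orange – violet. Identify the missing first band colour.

113000 Ω = 113 × 10^3.
The first band gives digit 1 of the significand, and 1 is brown.

brown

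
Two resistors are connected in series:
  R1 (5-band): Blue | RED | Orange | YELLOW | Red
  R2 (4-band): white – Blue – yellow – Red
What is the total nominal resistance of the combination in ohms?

R1: blue, red, orange → 623; yellow ×10^4 → 6230000 Ω.
R2: white, blue → 96; yellow ×10^4 → 960000 Ω.
Series: 6230000 + 960000 = 7190000 Ω.

7190000 Ω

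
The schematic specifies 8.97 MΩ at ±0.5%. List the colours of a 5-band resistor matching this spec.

8970000 Ω = 897 × 10^4.
8 → grey
9 → white
7 → violet
Multiplier 10^4 → yellow.
±0.5% tolerance → green.

grey, white, violet, yellow, green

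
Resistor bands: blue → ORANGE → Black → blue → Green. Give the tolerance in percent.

The last band, green, is the tolerance band.
Green corresponds to ±0.5%.

±0.5%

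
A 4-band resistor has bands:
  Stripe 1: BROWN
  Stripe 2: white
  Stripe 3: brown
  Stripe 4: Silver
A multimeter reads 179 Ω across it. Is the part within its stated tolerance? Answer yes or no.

Brown → 1 (first significant figure)
White → 9 (second significant figure)
Brown → ×10 multiplier
Silver → ±10% tolerance
19 × 10 = 190 Ω
Allowed range: 171 Ω to 209 Ω.
179 Ω lies inside that range.

yes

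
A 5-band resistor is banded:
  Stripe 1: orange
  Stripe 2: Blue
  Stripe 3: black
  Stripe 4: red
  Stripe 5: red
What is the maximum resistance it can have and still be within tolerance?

36720 Ω

Orange → 3 (first significant figure)
Blue → 6 (second significant figure)
Black → 0 (third significant figure)
Red → ×10^2 multiplier
Red → ±2% tolerance
360 × 100 = 36000 Ω
Maximum = 36000 × (1 + 2/100) = 36720 Ω.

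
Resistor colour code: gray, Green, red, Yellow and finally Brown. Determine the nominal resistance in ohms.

Grey → 8 (first significant figure)
Green → 5 (second significant figure)
Red → 2 (third significant figure)
Yellow → ×10^4 multiplier
852 × 10000 = 8520000 Ω

8520000 Ω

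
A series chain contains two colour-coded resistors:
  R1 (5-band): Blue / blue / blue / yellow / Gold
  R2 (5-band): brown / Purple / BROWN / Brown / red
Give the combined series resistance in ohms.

6661710 Ω

R1: blue, blue, blue → 666; yellow ×10^4 → 6660000 Ω.
R2: brown, violet, brown → 171; brown ×10 → 1710 Ω.
Series: 6660000 + 1710 = 6661710 Ω.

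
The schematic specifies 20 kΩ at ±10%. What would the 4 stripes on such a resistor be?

red, black, orange, silver

20000 Ω = 20 × 10^3.
2 → red
0 → black
Multiplier 10^3 → orange.
±10% tolerance → silver.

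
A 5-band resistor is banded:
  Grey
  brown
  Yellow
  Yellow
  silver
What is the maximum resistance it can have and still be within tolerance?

Grey → 8 (first significant figure)
Brown → 1 (second significant figure)
Yellow → 4 (third significant figure)
Yellow → ×10^4 multiplier
Silver → ±10% tolerance
814 × 10000 = 8140000 Ω
Maximum = 8140000 × (1 + 10/100) = 8954000 Ω.

8954000 Ω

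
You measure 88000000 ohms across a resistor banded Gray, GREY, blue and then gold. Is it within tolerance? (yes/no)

yes

Grey → 8 (first significant figure)
Grey → 8 (second significant figure)
Blue → ×10^6 multiplier
Gold → ±5% tolerance
88 × 1000000 = 88000000 Ω
Allowed range: 83600000 Ω to 92400000 Ω.
88000000 ohms lies inside that range.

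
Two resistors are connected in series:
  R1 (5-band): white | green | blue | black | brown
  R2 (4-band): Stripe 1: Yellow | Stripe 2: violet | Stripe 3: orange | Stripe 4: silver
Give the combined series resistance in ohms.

47956 Ω

R1: white, green, blue → 956; black ×1 → 956 Ω.
R2: yellow, violet → 47; orange ×10^3 → 47000 Ω.
Series: 956 + 47000 = 47956 Ω.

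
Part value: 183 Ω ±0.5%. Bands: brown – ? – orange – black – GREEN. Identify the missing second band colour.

183 Ω = 183 × 10^0.
The second band gives digit 8 of the significand, and 8 is grey.

grey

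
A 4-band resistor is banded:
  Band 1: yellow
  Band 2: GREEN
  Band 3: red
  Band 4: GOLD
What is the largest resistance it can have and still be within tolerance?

4725 Ω

Yellow → 4 (first significant figure)
Green → 5 (second significant figure)
Red → ×10^2 multiplier
Gold → ±5% tolerance
45 × 100 = 4500 Ω
Largest = 4500 × (1 + 5/100) = 4725 Ω.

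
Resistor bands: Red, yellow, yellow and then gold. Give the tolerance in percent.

±5%

The last band, gold, is the tolerance band.
Gold corresponds to ±5%.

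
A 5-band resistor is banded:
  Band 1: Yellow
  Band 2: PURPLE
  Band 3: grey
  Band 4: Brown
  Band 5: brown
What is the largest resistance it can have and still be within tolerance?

4827.8 Ω

Yellow → 4 (first significant figure)
Violet → 7 (second significant figure)
Grey → 8 (third significant figure)
Brown → ×10 multiplier
Brown → ±1% tolerance
478 × 10 = 4780 Ω
Largest = 4780 × (1 + 1/100) = 4827.8 Ω.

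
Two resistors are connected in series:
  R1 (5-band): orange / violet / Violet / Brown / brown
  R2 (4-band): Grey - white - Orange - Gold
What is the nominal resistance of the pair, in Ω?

R1: orange, violet, violet → 377; brown ×10 → 3770 Ω.
R2: grey, white → 89; orange ×10^3 → 89000 Ω.
Series: 3770 + 89000 = 92770 Ω.

92770 Ω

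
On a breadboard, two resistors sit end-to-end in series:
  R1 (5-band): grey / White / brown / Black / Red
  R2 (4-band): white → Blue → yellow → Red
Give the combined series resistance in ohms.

960891 Ω

R1: grey, white, brown → 891; black ×1 → 891 Ω.
R2: white, blue → 96; yellow ×10^4 → 960000 Ω.
Series: 891 + 960000 = 960891 Ω.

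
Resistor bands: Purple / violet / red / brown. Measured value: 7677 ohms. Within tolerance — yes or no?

yes

Violet → 7 (first significant figure)
Violet → 7 (second significant figure)
Red → ×10^2 multiplier
Brown → ±1% tolerance
77 × 100 = 7700 Ω
Allowed range: 7623 Ω to 7777 Ω.
7677 ohms lies inside that range.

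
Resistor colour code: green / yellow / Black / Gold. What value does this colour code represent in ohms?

Green → 5 (first significant figure)
Yellow → 4 (second significant figure)
Black → ×1 multiplier
54 × 1 = 54 Ω

54 Ω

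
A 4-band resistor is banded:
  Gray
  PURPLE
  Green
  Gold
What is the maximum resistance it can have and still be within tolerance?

Grey → 8 (first significant figure)
Violet → 7 (second significant figure)
Green → ×10^5 multiplier
Gold → ±5% tolerance
87 × 100000 = 8700000 Ω
Maximum = 8700000 × (1 + 5/100) = 9135000 Ω.

9135000 Ω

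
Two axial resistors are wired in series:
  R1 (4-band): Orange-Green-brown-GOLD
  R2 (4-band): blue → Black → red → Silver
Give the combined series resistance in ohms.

R1: orange, green → 35; brown ×10 → 350 Ω.
R2: blue, black → 60; red ×10^2 → 6000 Ω.
Series: 350 + 6000 = 6350 Ω.

6350 Ω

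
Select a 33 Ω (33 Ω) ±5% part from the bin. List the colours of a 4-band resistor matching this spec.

orange, orange, black, gold

33 Ω = 33 × 10^0.
3 → orange
3 → orange
Multiplier 10^0 → black.
±5% tolerance → gold.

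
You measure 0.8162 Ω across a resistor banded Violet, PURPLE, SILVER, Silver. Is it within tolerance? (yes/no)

Violet → 7 (first significant figure)
Violet → 7 (second significant figure)
Silver → ×0.01 multiplier
Silver → ±10% tolerance
77 × 0.01 = 0.77 Ω
Allowed range: 0.693 Ω to 0.847 Ω.
0.8162 Ω lies inside that range.

yes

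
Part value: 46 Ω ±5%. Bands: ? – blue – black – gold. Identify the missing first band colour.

yellow

46 Ω = 46 × 10^0.
The first band gives digit 4 of the significand, and 4 is yellow.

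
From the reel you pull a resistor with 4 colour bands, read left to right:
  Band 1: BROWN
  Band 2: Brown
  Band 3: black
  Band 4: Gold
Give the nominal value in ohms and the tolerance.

11 Ω ±5%

Brown → 1 (first significant figure)
Brown → 1 (second significant figure)
Black → ×1 multiplier
Gold → ±5% tolerance
11 × 1 = 11 Ω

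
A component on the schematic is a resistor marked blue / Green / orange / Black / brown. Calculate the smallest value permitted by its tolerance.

646.47 Ω

Blue → 6 (first significant figure)
Green → 5 (second significant figure)
Orange → 3 (third significant figure)
Black → ×1 multiplier
Brown → ±1% tolerance
653 × 1 = 653 Ω
Smallest = 653 × (1 − 1/100) = 646.47 Ω.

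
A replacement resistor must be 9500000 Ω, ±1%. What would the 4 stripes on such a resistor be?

white, green, green, brown

9500000 Ω = 95 × 10^5.
9 → white
5 → green
Multiplier 10^5 → green.
±1% tolerance → brown.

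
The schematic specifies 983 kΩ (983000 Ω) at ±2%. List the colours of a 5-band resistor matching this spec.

white, grey, orange, orange, red

983000 Ω = 983 × 10^3.
9 → white
8 → grey
3 → orange
Multiplier 10^3 → orange.
±2% tolerance → red.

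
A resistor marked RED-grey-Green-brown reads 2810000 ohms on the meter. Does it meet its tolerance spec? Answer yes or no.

Red → 2 (first significant figure)
Grey → 8 (second significant figure)
Green → ×10^5 multiplier
Brown → ±1% tolerance
28 × 100000 = 2800000 Ω
Allowed range: 2772000 Ω to 2828000 Ω.
2810000 ohms lies inside that range.

yes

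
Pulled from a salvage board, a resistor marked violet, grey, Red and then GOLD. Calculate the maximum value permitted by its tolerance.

Violet → 7 (first significant figure)
Grey → 8 (second significant figure)
Red → ×10^2 multiplier
Gold → ±5% tolerance
78 × 100 = 7800 Ω
Maximum = 7800 × (1 + 5/100) = 8190 Ω.

8190 Ω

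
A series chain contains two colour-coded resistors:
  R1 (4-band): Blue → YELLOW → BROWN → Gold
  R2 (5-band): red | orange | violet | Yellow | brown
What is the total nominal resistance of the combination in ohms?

2370640 Ω

R1: blue, yellow → 64; brown ×10 → 640 Ω.
R2: red, orange, violet → 237; yellow ×10^4 → 2370000 Ω.
Series: 640 + 2370000 = 2370640 Ω.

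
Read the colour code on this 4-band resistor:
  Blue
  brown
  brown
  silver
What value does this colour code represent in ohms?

610 Ω

Blue → 6 (first significant figure)
Brown → 1 (second significant figure)
Brown → ×10 multiplier
61 × 10 = 610 Ω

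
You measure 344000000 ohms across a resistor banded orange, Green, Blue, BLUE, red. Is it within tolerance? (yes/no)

Orange → 3 (first significant figure)
Green → 5 (second significant figure)
Blue → 6 (third significant figure)
Blue → ×10^6 multiplier
Red → ±2% tolerance
356 × 1000000 = 356000000 Ω
Allowed range: 348880000 Ω to 363120000 Ω.
344000000 ohms lies outside that range.

no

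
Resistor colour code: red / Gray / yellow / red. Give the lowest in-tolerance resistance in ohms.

Red → 2 (first significant figure)
Grey → 8 (second significant figure)
Yellow → ×10^4 multiplier
Red → ±2% tolerance
28 × 10000 = 280000 Ω
Lowest = 280000 × (1 − 2/100) = 274400 Ω.

274400 Ω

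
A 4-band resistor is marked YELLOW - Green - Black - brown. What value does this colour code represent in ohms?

45 Ω

Yellow → 4 (first significant figure)
Green → 5 (second significant figure)
Black → ×1 multiplier
45 × 1 = 45 Ω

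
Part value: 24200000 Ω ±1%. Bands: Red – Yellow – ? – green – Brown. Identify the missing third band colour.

red

24200000 Ω = 242 × 10^5.
The third band gives digit 2 of the significand, and 2 is red.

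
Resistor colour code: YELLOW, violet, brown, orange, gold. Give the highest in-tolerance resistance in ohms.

Yellow → 4 (first significant figure)
Violet → 7 (second significant figure)
Brown → 1 (third significant figure)
Orange → ×10^3 multiplier
Gold → ±5% tolerance
471 × 1000 = 471000 Ω
Highest = 471000 × (1 + 5/100) = 494550 Ω.

494550 Ω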